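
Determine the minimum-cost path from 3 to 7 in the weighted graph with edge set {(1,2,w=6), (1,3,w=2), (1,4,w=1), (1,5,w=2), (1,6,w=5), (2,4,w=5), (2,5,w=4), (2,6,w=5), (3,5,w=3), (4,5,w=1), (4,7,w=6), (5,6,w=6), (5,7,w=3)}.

Step 1: Build adjacency list with weights:
  1: 2(w=6), 3(w=2), 4(w=1), 5(w=2), 6(w=5)
  2: 1(w=6), 4(w=5), 5(w=4), 6(w=5)
  3: 1(w=2), 5(w=3)
  4: 1(w=1), 2(w=5), 5(w=1), 7(w=6)
  5: 1(w=2), 2(w=4), 3(w=3), 4(w=1), 6(w=6), 7(w=3)
  6: 1(w=5), 2(w=5), 5(w=6)
  7: 4(w=6), 5(w=3)

Step 2: Apply Dijkstra's algorithm from vertex 3:
  Visit vertex 3 (distance=0)
    Update dist[1] = 2
    Update dist[5] = 3
  Visit vertex 1 (distance=2)
    Update dist[2] = 8
    Update dist[4] = 3
    Update dist[6] = 7
  Visit vertex 4 (distance=3)
    Update dist[7] = 9
  Visit vertex 5 (distance=3)
    Update dist[2] = 7
    Update dist[7] = 6
  Visit vertex 7 (distance=6)

Step 3: Shortest path: 3 -> 5 -> 7
Total weight: 3 + 3 = 6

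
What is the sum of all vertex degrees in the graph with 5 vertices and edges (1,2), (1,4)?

Step 1: Count edges incident to each vertex:
  deg(1) = 2 (neighbors: 2, 4)
  deg(2) = 1 (neighbors: 1)
  deg(3) = 0 (neighbors: none)
  deg(4) = 1 (neighbors: 1)
  deg(5) = 0 (neighbors: none)

Step 2: Sum all degrees:
  2 + 1 + 0 + 1 + 0 = 4

Verification: sum of degrees = 2 * |E| = 2 * 2 = 4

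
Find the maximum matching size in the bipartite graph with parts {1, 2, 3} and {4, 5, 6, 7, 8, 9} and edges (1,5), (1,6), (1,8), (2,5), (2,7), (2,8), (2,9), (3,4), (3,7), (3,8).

Step 1: List the neighbors of each left vertex:
  1: 5, 6, 8
  2: 5, 7, 8, 9
  3: 4, 7, 8

Step 2: Greedily match left vertices, then look for augmenting paths:
  Match 1 -- 5
  Match 2 -- 7
  Match 3 -- 4
  No augmenting path remains.

Step 3: Verify this is maximum:
  Matching size 3 = min(|L|, |R|) = min(3, 6), which is an upper bound, so this matching is maximum.

Maximum matching: {(1,5), (2,7), (3,4)}
Size: 3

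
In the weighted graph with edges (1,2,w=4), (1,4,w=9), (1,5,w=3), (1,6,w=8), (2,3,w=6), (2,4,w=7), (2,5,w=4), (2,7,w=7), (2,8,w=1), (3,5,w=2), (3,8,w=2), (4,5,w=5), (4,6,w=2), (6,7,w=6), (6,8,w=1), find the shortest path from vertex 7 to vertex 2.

Step 1: Build adjacency list with weights:
  1: 2(w=4), 4(w=9), 5(w=3), 6(w=8)
  2: 1(w=4), 3(w=6), 4(w=7), 5(w=4), 7(w=7), 8(w=1)
  3: 2(w=6), 5(w=2), 8(w=2)
  4: 1(w=9), 2(w=7), 5(w=5), 6(w=2)
  5: 1(w=3), 2(w=4), 3(w=2), 4(w=5)
  6: 1(w=8), 4(w=2), 7(w=6), 8(w=1)
  7: 2(w=7), 6(w=6)
  8: 2(w=1), 3(w=2), 6(w=1)

Step 2: Apply Dijkstra's algorithm from vertex 7:
  Visit vertex 7 (distance=0)
    Update dist[2] = 7
    Update dist[6] = 6
  Visit vertex 6 (distance=6)
    Update dist[1] = 14
    Update dist[4] = 8
    Update dist[8] = 7
  Visit vertex 2 (distance=7)
    Update dist[1] = 11
    Update dist[3] = 13
    Update dist[5] = 11

Step 3: Shortest path: 7 -> 2
Total weight: 7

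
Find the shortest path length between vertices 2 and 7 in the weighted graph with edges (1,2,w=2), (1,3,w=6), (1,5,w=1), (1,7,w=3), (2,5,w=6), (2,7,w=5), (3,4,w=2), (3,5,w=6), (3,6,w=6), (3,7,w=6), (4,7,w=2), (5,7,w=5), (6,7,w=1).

Step 1: Build adjacency list with weights:
  1: 2(w=2), 3(w=6), 5(w=1), 7(w=3)
  2: 1(w=2), 5(w=6), 7(w=5)
  3: 1(w=6), 4(w=2), 5(w=6), 6(w=6), 7(w=6)
  4: 3(w=2), 7(w=2)
  5: 1(w=1), 2(w=6), 3(w=6), 7(w=5)
  6: 3(w=6), 7(w=1)
  7: 1(w=3), 2(w=5), 3(w=6), 4(w=2), 5(w=5), 6(w=1)

Step 2: Apply Dijkstra's algorithm from vertex 2:
  Visit vertex 2 (distance=0)
    Update dist[1] = 2
    Update dist[5] = 6
    Update dist[7] = 5
  Visit vertex 1 (distance=2)
    Update dist[3] = 8
    Update dist[5] = 3
  Visit vertex 5 (distance=3)
  Visit vertex 7 (distance=5)
    Update dist[4] = 7
    Update dist[6] = 6

Step 3: Shortest path: 2 -> 7
Total weight: 5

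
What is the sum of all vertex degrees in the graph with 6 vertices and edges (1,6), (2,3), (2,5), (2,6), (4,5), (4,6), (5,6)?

Step 1: Count edges incident to each vertex:
  deg(1) = 1 (neighbors: 6)
  deg(2) = 3 (neighbors: 3, 5, 6)
  deg(3) = 1 (neighbors: 2)
  deg(4) = 2 (neighbors: 5, 6)
  deg(5) = 3 (neighbors: 2, 4, 6)
  deg(6) = 4 (neighbors: 1, 2, 4, 5)

Step 2: Sum all degrees:
  1 + 3 + 1 + 2 + 3 + 4 = 14

Verification: sum of degrees = 2 * |E| = 2 * 7 = 14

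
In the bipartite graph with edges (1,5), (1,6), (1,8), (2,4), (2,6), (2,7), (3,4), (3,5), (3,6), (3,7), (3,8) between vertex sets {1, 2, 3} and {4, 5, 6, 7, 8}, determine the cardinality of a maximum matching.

Step 1: List the neighbors of each left vertex:
  1: 5, 6, 8
  2: 4, 6, 7
  3: 4, 5, 6, 7, 8

Step 2: Greedily match left vertices, then look for augmenting paths:
  Match 1 -- 5
  Match 2 -- 4
  Match 3 -- 6
  No augmenting path remains.

Step 3: Verify this is maximum:
  Matching size 3 = min(|L|, |R|) = min(3, 5), which is an upper bound, so this matching is maximum.

Maximum matching: {(1,5), (2,4), (3,6)}
Size: 3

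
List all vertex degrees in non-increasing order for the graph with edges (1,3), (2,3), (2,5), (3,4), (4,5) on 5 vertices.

Step 1: Count edges incident to each vertex:
  deg(1) = 1 (neighbors: 3)
  deg(2) = 2 (neighbors: 3, 5)
  deg(3) = 3 (neighbors: 1, 2, 4)
  deg(4) = 2 (neighbors: 3, 5)
  deg(5) = 2 (neighbors: 2, 4)

Step 2: Sort degrees in non-increasing order:
  Degrees: [1, 2, 3, 2, 2] -> sorted: [3, 2, 2, 2, 1]

Degree sequence: [3, 2, 2, 2, 1]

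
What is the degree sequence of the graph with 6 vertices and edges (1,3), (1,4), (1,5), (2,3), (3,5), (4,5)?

Step 1: Count edges incident to each vertex:
  deg(1) = 3 (neighbors: 3, 4, 5)
  deg(2) = 1 (neighbors: 3)
  deg(3) = 3 (neighbors: 1, 2, 5)
  deg(4) = 2 (neighbors: 1, 5)
  deg(5) = 3 (neighbors: 1, 3, 4)
  deg(6) = 0 (neighbors: none)

Step 2: Sort degrees in non-increasing order:
  Degrees: [3, 1, 3, 2, 3, 0] -> sorted: [3, 3, 3, 2, 1, 0]

Degree sequence: [3, 3, 3, 2, 1, 0]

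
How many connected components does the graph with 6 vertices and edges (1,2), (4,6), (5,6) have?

Step 1: Build adjacency list from edges:
  1: 2
  2: 1
  3: (none)
  4: 6
  5: 6
  6: 4, 5

Step 2: Run BFS/DFS from vertex 1:
  Visited: {1, 2}
  Reached 2 of 6 vertices

Step 3: Only 2 of 6 vertices reached. Graph is disconnected.
Connected components: {1, 2}, {3}, {4, 5, 6}
Number of connected components: 3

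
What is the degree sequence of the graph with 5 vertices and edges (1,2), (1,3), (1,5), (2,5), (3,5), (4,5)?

Step 1: Count edges incident to each vertex:
  deg(1) = 3 (neighbors: 2, 3, 5)
  deg(2) = 2 (neighbors: 1, 5)
  deg(3) = 2 (neighbors: 1, 5)
  deg(4) = 1 (neighbors: 5)
  deg(5) = 4 (neighbors: 1, 2, 3, 4)

Step 2: Sort degrees in non-increasing order:
  Degrees: [3, 2, 2, 1, 4] -> sorted: [4, 3, 2, 2, 1]

Degree sequence: [4, 3, 2, 2, 1]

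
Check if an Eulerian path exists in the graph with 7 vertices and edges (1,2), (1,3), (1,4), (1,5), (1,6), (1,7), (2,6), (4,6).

Step 1: Find the degree of each vertex:
  deg(1) = 6
  deg(2) = 2
  deg(3) = 1
  deg(4) = 2
  deg(5) = 1
  deg(6) = 3
  deg(7) = 1

Step 2: Count vertices with odd degree:
  Odd-degree vertices: 3, 5, 6, 7 (4 total)

Step 3: Apply Euler's theorem:
  - Eulerian circuit exists iff graph is connected and all vertices have even degree
  - Eulerian path exists iff graph is connected and has 0 or 2 odd-degree vertices

Graph has 4 odd-degree vertices (need 0 or 2).
Neither Eulerian path nor Eulerian circuit exists.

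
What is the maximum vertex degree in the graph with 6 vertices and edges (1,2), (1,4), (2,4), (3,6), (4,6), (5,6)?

Step 1: Count edges incident to each vertex:
  deg(1) = 2 (neighbors: 2, 4)
  deg(2) = 2 (neighbors: 1, 4)
  deg(3) = 1 (neighbors: 6)
  deg(4) = 3 (neighbors: 1, 2, 6)
  deg(5) = 1 (neighbors: 6)
  deg(6) = 3 (neighbors: 3, 4, 5)

Step 2: Find maximum:
  max(2, 2, 1, 3, 1, 3) = 3 (vertex 4)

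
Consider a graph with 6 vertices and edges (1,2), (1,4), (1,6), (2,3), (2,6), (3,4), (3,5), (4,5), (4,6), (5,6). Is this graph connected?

Step 1: Build adjacency list from edges:
  1: 2, 4, 6
  2: 1, 3, 6
  3: 2, 4, 5
  4: 1, 3, 5, 6
  5: 3, 4, 6
  6: 1, 2, 4, 5

Step 2: Run BFS/DFS from vertex 1:
  Visited: {1, 2, 4, 6, 3, 5}
  Reached 6 of 6 vertices

Step 3: All 6 vertices reached from vertex 1, so the graph is connected.
Answer: Yes, the graph is connected.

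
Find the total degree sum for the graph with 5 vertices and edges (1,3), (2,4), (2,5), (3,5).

Step 1: Count edges incident to each vertex:
  deg(1) = 1 (neighbors: 3)
  deg(2) = 2 (neighbors: 4, 5)
  deg(3) = 2 (neighbors: 1, 5)
  deg(4) = 1 (neighbors: 2)
  deg(5) = 2 (neighbors: 2, 3)

Step 2: Sum all degrees:
  1 + 2 + 2 + 1 + 2 = 8

Verification: sum of degrees = 2 * |E| = 2 * 4 = 8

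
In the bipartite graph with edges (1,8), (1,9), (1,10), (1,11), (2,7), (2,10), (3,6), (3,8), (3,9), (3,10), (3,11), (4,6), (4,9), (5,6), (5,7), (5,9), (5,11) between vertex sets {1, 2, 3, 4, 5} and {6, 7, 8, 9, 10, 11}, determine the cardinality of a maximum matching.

Step 1: List the neighbors of each left vertex:
  1: 8, 9, 10, 11
  2: 7, 10
  3: 6, 8, 9, 10, 11
  4: 6, 9
  5: 6, 7, 9, 11

Step 2: Greedily match left vertices, then look for augmenting paths:
  Match 1 -- 8
  Match 2 -- 7
  Match 3 -- 6
  Match 4 -- 9
  Match 5 -- 11
  No augmenting path remains.

Step 3: Verify this is maximum:
  Matching size 5 = min(|L|, |R|) = min(5, 6), which is an upper bound, so this matching is maximum.

Maximum matching: {(1,8), (2,7), (3,6), (4,9), (5,11)}
Size: 5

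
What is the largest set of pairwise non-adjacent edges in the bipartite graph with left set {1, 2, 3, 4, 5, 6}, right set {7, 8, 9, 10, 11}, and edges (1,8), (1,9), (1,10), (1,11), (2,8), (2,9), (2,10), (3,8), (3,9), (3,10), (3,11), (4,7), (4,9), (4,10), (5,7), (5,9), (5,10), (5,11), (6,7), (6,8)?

Step 1: List the neighbors of each left vertex:
  1: 8, 9, 10, 11
  2: 8, 9, 10
  3: 8, 9, 10, 11
  4: 7, 9, 10
  5: 7, 9, 10, 11
  6: 7, 8

Step 2: Greedily match left vertices, then look for augmenting paths:
  Match 1 -- 8
  Match 2 -- 9
  Match 3 -- 10
  Match 4 -- 7
  Match 5 -- 11
  No augmenting path remains.

Step 3: Verify this is maximum:
  Matching size 5 = min(|L|, |R|) = min(6, 5), which is an upper bound, so this matching is maximum.

Maximum matching: {(1,8), (2,9), (3,10), (4,7), (5,11)}
Size: 5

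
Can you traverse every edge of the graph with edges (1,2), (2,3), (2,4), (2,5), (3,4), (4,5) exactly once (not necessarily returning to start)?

Step 1: Find the degree of each vertex:
  deg(1) = 1
  deg(2) = 4
  deg(3) = 2
  deg(4) = 3
  deg(5) = 2

Step 2: Count vertices with odd degree:
  Odd-degree vertices: 1, 4 (2 total)

Step 3: Apply Euler's theorem:
  - Eulerian circuit exists iff graph is connected and all vertices have even degree
  - Eulerian path exists iff graph is connected and has 0 or 2 odd-degree vertices

Graph is connected with exactly 2 odd-degree vertices (1, 4).
Eulerian path exists (starting and ending at the odd-degree vertices), but no Eulerian circuit.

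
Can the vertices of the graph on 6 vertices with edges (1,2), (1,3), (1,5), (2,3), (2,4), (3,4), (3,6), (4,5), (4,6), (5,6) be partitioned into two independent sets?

Step 1: Attempt 2-coloring using BFS:
  Start at vertex 1, assign color 0
  Color vertex 2 with color 1 (neighbor of 1)
  Color vertex 3 with color 1 (neighbor of 1)
  Color vertex 5 with color 1 (neighbor of 1)

Step 2: Conflict found! Vertices 2 and 3 are adjacent but have the same color.
This means the graph contains an odd cycle.

The graph is NOT bipartite.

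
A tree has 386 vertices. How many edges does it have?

A tree on n vertices always has exactly n - 1 edges.
For n = 386: edges = 386 - 1 = 385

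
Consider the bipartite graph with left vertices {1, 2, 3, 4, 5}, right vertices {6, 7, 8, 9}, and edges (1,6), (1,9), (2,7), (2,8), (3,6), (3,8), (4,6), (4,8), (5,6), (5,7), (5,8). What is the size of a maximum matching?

Step 1: List the neighbors of each left vertex:
  1: 6, 9
  2: 7, 8
  3: 6, 8
  4: 6, 8
  5: 6, 7, 8

Step 2: Greedily match left vertices, then look for augmenting paths:
  Match 1 -- 9
  Match 2 -- 7
  Match 3 -- 8
  Match 4 -- 6
  No augmenting path remains.

Step 3: Verify this is maximum:
  Matching size 4 = min(|L|, |R|) = min(5, 4), which is an upper bound, so this matching is maximum.

Maximum matching: {(1,9), (2,7), (3,8), (4,6)}
Size: 4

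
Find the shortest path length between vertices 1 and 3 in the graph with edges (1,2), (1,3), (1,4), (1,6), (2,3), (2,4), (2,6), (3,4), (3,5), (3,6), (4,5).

Step 1: Build adjacency list:
  1: 2, 3, 4, 6
  2: 1, 3, 4, 6
  3: 1, 2, 4, 5, 6
  4: 1, 2, 3, 5
  5: 3, 4
  6: 1, 2, 3

Step 2: BFS from vertex 1 to find shortest path to 3:
  vertex 2 reached at distance 1
  vertex 3 reached at distance 1

Step 3: Shortest path: 1 -> 3
Path length: 1 edge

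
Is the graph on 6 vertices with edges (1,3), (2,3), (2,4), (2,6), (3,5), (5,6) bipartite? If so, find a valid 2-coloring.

Step 1: Attempt 2-coloring using BFS:
  Start at vertex 1, assign color 0
  Color vertex 3 with color 1 (neighbor of 1)
  Color vertex 2 with color 0 (neighbor of 3)
  Color vertex 5 with color 0 (neighbor of 3)
  Color vertex 4 with color 1 (neighbor of 2)
  Color vertex 6 with color 1 (neighbor of 2)

Step 2: 2-coloring succeeded. No conflicts found.
  Set A (color 0): {1, 2, 5}
  Set B (color 1): {3, 4, 6}

The graph is bipartite with partition {1, 2, 5}, {3, 4, 6}.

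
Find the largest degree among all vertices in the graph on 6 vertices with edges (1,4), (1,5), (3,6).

Step 1: Count edges incident to each vertex:
  deg(1) = 2 (neighbors: 4, 5)
  deg(2) = 0 (neighbors: none)
  deg(3) = 1 (neighbors: 6)
  deg(4) = 1 (neighbors: 1)
  deg(5) = 1 (neighbors: 1)
  deg(6) = 1 (neighbors: 3)

Step 2: Find maximum:
  max(2, 0, 1, 1, 1, 1) = 2 (vertex 1)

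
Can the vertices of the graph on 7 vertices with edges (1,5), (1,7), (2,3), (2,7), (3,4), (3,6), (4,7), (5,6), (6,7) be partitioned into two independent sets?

Step 1: Attempt 2-coloring using BFS:
  Start at vertex 1, assign color 0
  Color vertex 5 with color 1 (neighbor of 1)
  Color vertex 7 with color 1 (neighbor of 1)
  Color vertex 6 with color 0 (neighbor of 5)
  Color vertex 2 with color 0 (neighbor of 7)
  Color vertex 4 with color 0 (neighbor of 7)
  Color vertex 3 with color 1 (neighbor of 6)

Step 2: 2-coloring succeeded. No conflicts found.
  Set A (color 0): {1, 2, 4, 6}
  Set B (color 1): {3, 5, 7}

The graph is bipartite with partition {1, 2, 4, 6}, {3, 5, 7}.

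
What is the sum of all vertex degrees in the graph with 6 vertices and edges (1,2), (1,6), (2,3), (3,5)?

Step 1: Count edges incident to each vertex:
  deg(1) = 2 (neighbors: 2, 6)
  deg(2) = 2 (neighbors: 1, 3)
  deg(3) = 2 (neighbors: 2, 5)
  deg(4) = 0 (neighbors: none)
  deg(5) = 1 (neighbors: 3)
  deg(6) = 1 (neighbors: 1)

Step 2: Sum all degrees:
  2 + 2 + 2 + 0 + 1 + 1 = 8

Verification: sum of degrees = 2 * |E| = 2 * 4 = 8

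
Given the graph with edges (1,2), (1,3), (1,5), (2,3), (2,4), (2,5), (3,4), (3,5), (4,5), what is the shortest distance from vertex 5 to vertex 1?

Step 1: Build adjacency list:
  1: 2, 3, 5
  2: 1, 3, 4, 5
  3: 1, 2, 4, 5
  4: 2, 3, 5
  5: 1, 2, 3, 4

Step 2: BFS from vertex 5 to find shortest path to 1:
  vertex 1 reached at distance 1

Step 3: Shortest path: 5 -> 1
Path length: 1 edge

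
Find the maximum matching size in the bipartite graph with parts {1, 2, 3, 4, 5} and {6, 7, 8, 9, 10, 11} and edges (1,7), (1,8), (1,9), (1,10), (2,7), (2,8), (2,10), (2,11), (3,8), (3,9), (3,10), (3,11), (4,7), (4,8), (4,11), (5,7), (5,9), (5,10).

Step 1: List the neighbors of each left vertex:
  1: 7, 8, 9, 10
  2: 7, 8, 10, 11
  3: 8, 9, 10, 11
  4: 7, 8, 11
  5: 7, 9, 10

Step 2: Greedily match left vertices, then look for augmenting paths:
  Match 1 -- 7
  Match 2 -- 8
  Match 3 -- 9
  Match 4 -- 11
  Match 5 -- 10
  No augmenting path remains.

Step 3: Verify this is maximum:
  Matching size 5 = min(|L|, |R|) = min(5, 6), which is an upper bound, so this matching is maximum.

Maximum matching: {(1,7), (2,8), (3,9), (4,11), (5,10)}
Size: 5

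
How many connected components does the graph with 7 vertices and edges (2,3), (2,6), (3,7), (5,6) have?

Step 1: Build adjacency list from edges:
  1: (none)
  2: 3, 6
  3: 2, 7
  4: (none)
  5: 6
  6: 2, 5
  7: 3

Step 2: Run BFS/DFS from vertex 1:
  Visited: {1}
  Reached 1 of 7 vertices

Step 3: Only 1 of 7 vertices reached. Graph is disconnected.
Connected components: {1}, {2, 3, 5, 6, 7}, {4}
Number of connected components: 3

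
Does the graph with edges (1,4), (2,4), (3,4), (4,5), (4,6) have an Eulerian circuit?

Step 1: Find the degree of each vertex:
  deg(1) = 1
  deg(2) = 1
  deg(3) = 1
  deg(4) = 5
  deg(5) = 1
  deg(6) = 1

Step 2: Count vertices with odd degree:
  Odd-degree vertices: 1, 2, 3, 4, 5, 6 (6 total)

Step 3: Apply Euler's theorem:
  - Eulerian circuit exists iff graph is connected and all vertices have even degree
  - Eulerian path exists iff graph is connected and has 0 or 2 odd-degree vertices

Graph has 6 odd-degree vertices (need 0 or 2).
Neither Eulerian path nor Eulerian circuit exists.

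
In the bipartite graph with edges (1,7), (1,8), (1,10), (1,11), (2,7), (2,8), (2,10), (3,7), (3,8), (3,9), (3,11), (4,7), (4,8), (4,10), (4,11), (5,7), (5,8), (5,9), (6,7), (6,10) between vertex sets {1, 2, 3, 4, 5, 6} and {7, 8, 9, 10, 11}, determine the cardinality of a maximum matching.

Step 1: List the neighbors of each left vertex:
  1: 7, 8, 10, 11
  2: 7, 8, 10
  3: 7, 8, 9, 11
  4: 7, 8, 10, 11
  5: 7, 8, 9
  6: 7, 10

Step 2: Greedily match left vertices, then look for augmenting paths:
  Match 1 -- 11
  Match 2 -- 8
  Match 3 -- 9
  Match 4 -- 10
  Match 5 -- 7
  No augmenting path remains.

Step 3: Verify this is maximum:
  Matching size 5 = min(|L|, |R|) = min(6, 5), which is an upper bound, so this matching is maximum.

Maximum matching: {(1,11), (2,8), (3,9), (4,10), (5,7)}
Size: 5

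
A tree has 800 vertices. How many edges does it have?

A tree on n vertices always has exactly n - 1 edges.
For n = 800: edges = 800 - 1 = 799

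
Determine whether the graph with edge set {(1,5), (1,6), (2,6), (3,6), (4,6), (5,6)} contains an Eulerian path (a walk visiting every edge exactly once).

Step 1: Find the degree of each vertex:
  deg(1) = 2
  deg(2) = 1
  deg(3) = 1
  deg(4) = 1
  deg(5) = 2
  deg(6) = 5

Step 2: Count vertices with odd degree:
  Odd-degree vertices: 2, 3, 4, 6 (4 total)

Step 3: Apply Euler's theorem:
  - Eulerian circuit exists iff graph is connected and all vertices have even degree
  - Eulerian path exists iff graph is connected and has 0 or 2 odd-degree vertices

Graph has 4 odd-degree vertices (need 0 or 2).
Neither Eulerian path nor Eulerian circuit exists.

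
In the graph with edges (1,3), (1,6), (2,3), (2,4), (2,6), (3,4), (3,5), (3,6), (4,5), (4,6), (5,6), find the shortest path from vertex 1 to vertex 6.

Step 1: Build adjacency list:
  1: 3, 6
  2: 3, 4, 6
  3: 1, 2, 4, 5, 6
  4: 2, 3, 5, 6
  5: 3, 4, 6
  6: 1, 2, 3, 4, 5

Step 2: BFS from vertex 1 to find shortest path to 6:
  vertex 3 reached at distance 1
  vertex 6 reached at distance 1

Step 3: Shortest path: 1 -> 6
Path length: 1 edge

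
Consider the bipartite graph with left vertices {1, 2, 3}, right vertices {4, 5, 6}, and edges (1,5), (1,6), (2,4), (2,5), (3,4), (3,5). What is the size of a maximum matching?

Step 1: List the neighbors of each left vertex:
  1: 5, 6
  2: 4, 5
  3: 4, 5

Step 2: Greedily match left vertices, then look for augmenting paths:
  Match 1 -- 6
  Match 2 -- 4
  Match 3 -- 5
  No augmenting path remains.

Step 3: Verify this is maximum:
  Matching size 3 = min(|L|, |R|) = min(3, 3), which is an upper bound, so this matching is maximum.

Maximum matching: {(1,6), (2,4), (3,5)}
Size: 3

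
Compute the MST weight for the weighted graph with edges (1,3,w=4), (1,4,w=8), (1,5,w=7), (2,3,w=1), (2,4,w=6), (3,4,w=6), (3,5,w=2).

Apply Kruskal's algorithm (sort edges by weight, add if no cycle):

Sorted edges by weight:
  (2,3) w=1
  (3,5) w=2
  (1,3) w=4
  (2,4) w=6
  (3,4) w=6
  (1,5) w=7
  (1,4) w=8

Add edge (2,3) w=1 -- no cycle. Running total: 1
Add edge (3,5) w=2 -- no cycle. Running total: 3
Add edge (1,3) w=4 -- no cycle. Running total: 7
Add edge (2,4) w=6 -- no cycle. Running total: 13

MST edges: (2,3,w=1), (3,5,w=2), (1,3,w=4), (2,4,w=6)
Total MST weight: 1 + 2 + 4 + 6 = 13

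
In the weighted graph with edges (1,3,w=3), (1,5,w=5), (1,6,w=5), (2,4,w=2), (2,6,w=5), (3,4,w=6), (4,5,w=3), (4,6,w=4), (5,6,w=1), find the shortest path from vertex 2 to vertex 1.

Step 1: Build adjacency list with weights:
  1: 3(w=3), 5(w=5), 6(w=5)
  2: 4(w=2), 6(w=5)
  3: 1(w=3), 4(w=6)
  4: 2(w=2), 3(w=6), 5(w=3), 6(w=4)
  5: 1(w=5), 4(w=3), 6(w=1)
  6: 1(w=5), 2(w=5), 4(w=4), 5(w=1)

Step 2: Apply Dijkstra's algorithm from vertex 2:
  Visit vertex 2 (distance=0)
    Update dist[4] = 2
    Update dist[6] = 5
  Visit vertex 4 (distance=2)
    Update dist[3] = 8
    Update dist[5] = 5
  Visit vertex 5 (distance=5)
    Update dist[1] = 10
  Visit vertex 6 (distance=5)
  Visit vertex 3 (distance=8)
  Visit vertex 1 (distance=10)

Step 3: Shortest path: 2 -> 6 -> 1
Total weight: 5 + 5 = 10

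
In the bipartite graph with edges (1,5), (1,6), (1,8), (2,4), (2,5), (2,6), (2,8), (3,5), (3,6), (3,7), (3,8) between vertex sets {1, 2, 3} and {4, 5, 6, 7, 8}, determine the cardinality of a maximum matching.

Step 1: List the neighbors of each left vertex:
  1: 5, 6, 8
  2: 4, 5, 6, 8
  3: 5, 6, 7, 8

Step 2: Greedily match left vertices, then look for augmenting paths:
  Match 1 -- 5
  Match 2 -- 4
  Match 3 -- 6
  No augmenting path remains.

Step 3: Verify this is maximum:
  Matching size 3 = min(|L|, |R|) = min(3, 5), which is an upper bound, so this matching is maximum.

Maximum matching: {(1,5), (2,4), (3,6)}
Size: 3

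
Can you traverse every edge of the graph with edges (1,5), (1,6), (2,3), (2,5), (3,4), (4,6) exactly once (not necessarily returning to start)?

Step 1: Find the degree of each vertex:
  deg(1) = 2
  deg(2) = 2
  deg(3) = 2
  deg(4) = 2
  deg(5) = 2
  deg(6) = 2

Step 2: Count vertices with odd degree:
  All vertices have even degree (0 odd-degree vertices)

Step 3: Apply Euler's theorem:
  - Eulerian circuit exists iff graph is connected and all vertices have even degree
  - Eulerian path exists iff graph is connected and has 0 or 2 odd-degree vertices

Graph is connected with 0 odd-degree vertices.
Both Eulerian circuit and Eulerian path exist.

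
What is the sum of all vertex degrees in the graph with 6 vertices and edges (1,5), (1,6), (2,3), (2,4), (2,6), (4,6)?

Step 1: Count edges incident to each vertex:
  deg(1) = 2 (neighbors: 5, 6)
  deg(2) = 3 (neighbors: 3, 4, 6)
  deg(3) = 1 (neighbors: 2)
  deg(4) = 2 (neighbors: 2, 6)
  deg(5) = 1 (neighbors: 1)
  deg(6) = 3 (neighbors: 1, 2, 4)

Step 2: Sum all degrees:
  2 + 3 + 1 + 2 + 1 + 3 = 12

Verification: sum of degrees = 2 * |E| = 2 * 6 = 12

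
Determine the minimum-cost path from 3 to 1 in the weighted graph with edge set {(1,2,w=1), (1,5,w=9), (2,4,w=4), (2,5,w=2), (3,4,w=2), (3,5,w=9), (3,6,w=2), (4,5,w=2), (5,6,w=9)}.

Step 1: Build adjacency list with weights:
  1: 2(w=1), 5(w=9)
  2: 1(w=1), 4(w=4), 5(w=2)
  3: 4(w=2), 5(w=9), 6(w=2)
  4: 2(w=4), 3(w=2), 5(w=2)
  5: 1(w=9), 2(w=2), 3(w=9), 4(w=2), 6(w=9)
  6: 3(w=2), 5(w=9)

Step 2: Apply Dijkstra's algorithm from vertex 3:
  Visit vertex 3 (distance=0)
    Update dist[4] = 2
    Update dist[5] = 9
    Update dist[6] = 2
  Visit vertex 4 (distance=2)
    Update dist[2] = 6
    Update dist[5] = 4
  Visit vertex 6 (distance=2)
  Visit vertex 5 (distance=4)
    Update dist[1] = 13
  Visit vertex 2 (distance=6)
    Update dist[1] = 7
  Visit vertex 1 (distance=7)

Step 3: Shortest path: 3 -> 4 -> 2 -> 1
Total weight: 2 + 4 + 1 = 7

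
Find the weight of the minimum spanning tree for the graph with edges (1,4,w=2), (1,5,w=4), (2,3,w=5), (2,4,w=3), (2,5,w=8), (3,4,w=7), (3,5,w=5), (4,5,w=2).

Apply Kruskal's algorithm (sort edges by weight, add if no cycle):

Sorted edges by weight:
  (1,4) w=2
  (4,5) w=2
  (2,4) w=3
  (1,5) w=4
  (2,3) w=5
  (3,5) w=5
  (3,4) w=7
  (2,5) w=8

Add edge (1,4) w=2 -- no cycle. Running total: 2
Add edge (4,5) w=2 -- no cycle. Running total: 4
Add edge (2,4) w=3 -- no cycle. Running total: 7
Skip edge (1,5) w=4 -- would create cycle
Add edge (2,3) w=5 -- no cycle. Running total: 12

MST edges: (1,4,w=2), (4,5,w=2), (2,4,w=3), (2,3,w=5)
Total MST weight: 2 + 2 + 3 + 5 = 12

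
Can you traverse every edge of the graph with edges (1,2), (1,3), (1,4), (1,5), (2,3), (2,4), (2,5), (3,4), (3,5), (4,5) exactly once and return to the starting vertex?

Step 1: Find the degree of each vertex:
  deg(1) = 4
  deg(2) = 4
  deg(3) = 4
  deg(4) = 4
  deg(5) = 4

Step 2: Count vertices with odd degree:
  All vertices have even degree (0 odd-degree vertices)

Step 3: Apply Euler's theorem:
  - Eulerian circuit exists iff graph is connected and all vertices have even degree
  - Eulerian path exists iff graph is connected and has 0 or 2 odd-degree vertices

Graph is connected with 0 odd-degree vertices.
Both Eulerian circuit and Eulerian path exist.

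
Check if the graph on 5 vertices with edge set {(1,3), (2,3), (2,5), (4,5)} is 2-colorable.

Step 1: Attempt 2-coloring using BFS:
  Start at vertex 1, assign color 0
  Color vertex 3 with color 1 (neighbor of 1)
  Color vertex 2 with color 0 (neighbor of 3)
  Color vertex 5 with color 1 (neighbor of 2)
  Color vertex 4 with color 0 (neighbor of 5)

Step 2: 2-coloring succeeded. No conflicts found.
  Set A (color 0): {1, 2, 4}
  Set B (color 1): {3, 5}

The graph is bipartite with partition {1, 2, 4}, {3, 5}.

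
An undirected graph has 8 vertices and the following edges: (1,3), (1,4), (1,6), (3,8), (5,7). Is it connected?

Step 1: Build adjacency list from edges:
  1: 3, 4, 6
  2: (none)
  3: 1, 8
  4: 1
  5: 7
  6: 1
  7: 5
  8: 3

Step 2: Run BFS/DFS from vertex 1:
  Visited: {1, 3, 4, 6, 8}
  Reached 5 of 8 vertices

Step 3: Only 5 of 8 vertices reached. Graph is disconnected.
Connected components: {1, 3, 4, 6, 8}, {2}, {5, 7}
Answer: No, the graph is not connected (3 components).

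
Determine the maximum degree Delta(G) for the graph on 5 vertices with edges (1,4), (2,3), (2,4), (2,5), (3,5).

Step 1: Count edges incident to each vertex:
  deg(1) = 1 (neighbors: 4)
  deg(2) = 3 (neighbors: 3, 4, 5)
  deg(3) = 2 (neighbors: 2, 5)
  deg(4) = 2 (neighbors: 1, 2)
  deg(5) = 2 (neighbors: 2, 3)

Step 2: Find maximum:
  max(1, 3, 2, 2, 2) = 3 (vertex 2)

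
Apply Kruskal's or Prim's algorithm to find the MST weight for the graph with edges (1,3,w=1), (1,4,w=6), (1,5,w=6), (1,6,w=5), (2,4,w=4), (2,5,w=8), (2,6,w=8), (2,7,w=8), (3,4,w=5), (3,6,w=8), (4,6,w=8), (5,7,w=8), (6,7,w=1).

Apply Kruskal's algorithm (sort edges by weight, add if no cycle):

Sorted edges by weight:
  (1,3) w=1
  (6,7) w=1
  (2,4) w=4
  (1,6) w=5
  (3,4) w=5
  (1,5) w=6
  (1,4) w=6
  (2,5) w=8
  (2,6) w=8
  (2,7) w=8
  (3,6) w=8
  (4,6) w=8
  (5,7) w=8

Add edge (1,3) w=1 -- no cycle. Running total: 1
Add edge (6,7) w=1 -- no cycle. Running total: 2
Add edge (2,4) w=4 -- no cycle. Running total: 6
Add edge (1,6) w=5 -- no cycle. Running total: 11
Add edge (3,4) w=5 -- no cycle. Running total: 16
Add edge (1,5) w=6 -- no cycle. Running total: 22

MST edges: (1,3,w=1), (6,7,w=1), (2,4,w=4), (1,6,w=5), (3,4,w=5), (1,5,w=6)
Total MST weight: 1 + 1 + 4 + 5 + 5 + 6 = 22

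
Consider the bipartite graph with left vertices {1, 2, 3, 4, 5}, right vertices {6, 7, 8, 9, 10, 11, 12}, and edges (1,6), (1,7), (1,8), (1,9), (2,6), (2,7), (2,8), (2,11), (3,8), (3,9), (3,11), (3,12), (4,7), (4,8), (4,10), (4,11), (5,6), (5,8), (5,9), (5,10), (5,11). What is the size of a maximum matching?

Step 1: List the neighbors of each left vertex:
  1: 6, 7, 8, 9
  2: 6, 7, 8, 11
  3: 8, 9, 11, 12
  4: 7, 8, 10, 11
  5: 6, 8, 9, 10, 11

Step 2: Greedily match left vertices, then look for augmenting paths:
  Match 1 -- 6
  Match 2 -- 7
  Match 3 -- 8
  Match 4 -- 10
  Match 5 -- 9
  No augmenting path remains.

Step 3: Verify this is maximum:
  Matching size 5 = min(|L|, |R|) = min(5, 7), which is an upper bound, so this matching is maximum.

Maximum matching: {(1,6), (2,7), (3,8), (4,10), (5,9)}
Size: 5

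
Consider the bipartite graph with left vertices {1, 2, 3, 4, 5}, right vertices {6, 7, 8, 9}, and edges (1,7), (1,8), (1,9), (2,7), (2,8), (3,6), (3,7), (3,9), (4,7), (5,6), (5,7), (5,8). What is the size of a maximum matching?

Step 1: List the neighbors of each left vertex:
  1: 7, 8, 9
  2: 7, 8
  3: 6, 7, 9
  4: 7
  5: 6, 7, 8

Step 2: Greedily match left vertices, then look for augmenting paths:
  Match 1 -- 9
  Match 2 -- 8
  Match 3 -- 6
  Match 4 -- 7
  No augmenting path remains.

Step 3: Verify this is maximum:
  Matching size 4 = min(|L|, |R|) = min(5, 4), which is an upper bound, so this matching is maximum.

Maximum matching: {(1,9), (2,8), (3,6), (4,7)}
Size: 4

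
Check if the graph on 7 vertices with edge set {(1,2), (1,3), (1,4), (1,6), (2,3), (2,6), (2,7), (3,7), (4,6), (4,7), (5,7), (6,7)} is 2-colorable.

Step 1: Attempt 2-coloring using BFS:
  Start at vertex 1, assign color 0
  Color vertex 2 with color 1 (neighbor of 1)
  Color vertex 3 with color 1 (neighbor of 1)
  Color vertex 4 with color 1 (neighbor of 1)
  Color vertex 6 with color 1 (neighbor of 1)

Step 2: Conflict found! Vertices 2 and 3 are adjacent but have the same color.
This means the graph contains an odd cycle.

The graph is NOT bipartite.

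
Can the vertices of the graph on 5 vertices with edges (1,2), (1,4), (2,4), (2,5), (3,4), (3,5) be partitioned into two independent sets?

Step 1: Attempt 2-coloring using BFS:
  Start at vertex 1, assign color 0
  Color vertex 2 with color 1 (neighbor of 1)
  Color vertex 4 with color 1 (neighbor of 1)

Step 2: Conflict found! Vertices 2 and 4 are adjacent but have the same color.
This means the graph contains an odd cycle.

The graph is NOT bipartite.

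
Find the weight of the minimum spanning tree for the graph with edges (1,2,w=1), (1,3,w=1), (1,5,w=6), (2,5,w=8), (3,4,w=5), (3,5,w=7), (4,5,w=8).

Apply Kruskal's algorithm (sort edges by weight, add if no cycle):

Sorted edges by weight:
  (1,3) w=1
  (1,2) w=1
  (3,4) w=5
  (1,5) w=6
  (3,5) w=7
  (2,5) w=8
  (4,5) w=8

Add edge (1,3) w=1 -- no cycle. Running total: 1
Add edge (1,2) w=1 -- no cycle. Running total: 2
Add edge (3,4) w=5 -- no cycle. Running total: 7
Add edge (1,5) w=6 -- no cycle. Running total: 13

MST edges: (1,3,w=1), (1,2,w=1), (3,4,w=5), (1,5,w=6)
Total MST weight: 1 + 1 + 5 + 6 = 13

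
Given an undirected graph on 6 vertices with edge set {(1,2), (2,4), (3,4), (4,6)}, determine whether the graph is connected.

Step 1: Build adjacency list from edges:
  1: 2
  2: 1, 4
  3: 4
  4: 2, 3, 6
  5: (none)
  6: 4

Step 2: Run BFS/DFS from vertex 1:
  Visited: {1, 2, 4, 3, 6}
  Reached 5 of 6 vertices

Step 3: Only 5 of 6 vertices reached. Graph is disconnected.
Connected components: {1, 2, 3, 4, 6}, {5}
Answer: No, the graph is not connected (2 components).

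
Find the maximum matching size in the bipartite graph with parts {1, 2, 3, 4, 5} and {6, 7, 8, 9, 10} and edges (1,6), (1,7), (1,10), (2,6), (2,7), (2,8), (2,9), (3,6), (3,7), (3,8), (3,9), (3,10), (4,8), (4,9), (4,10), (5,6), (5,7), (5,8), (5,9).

Step 1: List the neighbors of each left vertex:
  1: 6, 7, 10
  2: 6, 7, 8, 9
  3: 6, 7, 8, 9, 10
  4: 8, 9, 10
  5: 6, 7, 8, 9

Step 2: Greedily match left vertices, then look for augmenting paths:
  Match 1 -- 10
  Match 2 -- 7
  Match 3 -- 8
  Match 4 -- 9
  Match 5 -- 6
  No augmenting path remains.

Step 3: Verify this is maximum:
  Matching size 5 = min(|L|, |R|) = min(5, 5), which is an upper bound, so this matching is maximum.

Maximum matching: {(1,10), (2,7), (3,8), (4,9), (5,6)}
Size: 5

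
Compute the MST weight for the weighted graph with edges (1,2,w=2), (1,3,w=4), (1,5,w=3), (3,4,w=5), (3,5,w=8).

Apply Kruskal's algorithm (sort edges by weight, add if no cycle):

Sorted edges by weight:
  (1,2) w=2
  (1,5) w=3
  (1,3) w=4
  (3,4) w=5
  (3,5) w=8

Add edge (1,2) w=2 -- no cycle. Running total: 2
Add edge (1,5) w=3 -- no cycle. Running total: 5
Add edge (1,3) w=4 -- no cycle. Running total: 9
Add edge (3,4) w=5 -- no cycle. Running total: 14

MST edges: (1,2,w=2), (1,5,w=3), (1,3,w=4), (3,4,w=5)
Total MST weight: 2 + 3 + 4 + 5 = 14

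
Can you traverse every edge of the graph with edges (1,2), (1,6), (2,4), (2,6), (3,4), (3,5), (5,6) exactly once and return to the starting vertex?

Step 1: Find the degree of each vertex:
  deg(1) = 2
  deg(2) = 3
  deg(3) = 2
  deg(4) = 2
  deg(5) = 2
  deg(6) = 3

Step 2: Count vertices with odd degree:
  Odd-degree vertices: 2, 6 (2 total)

Step 3: Apply Euler's theorem:
  - Eulerian circuit exists iff graph is connected and all vertices have even degree
  - Eulerian path exists iff graph is connected and has 0 or 2 odd-degree vertices

Graph is connected with exactly 2 odd-degree vertices (2, 6).
Eulerian path exists (starting and ending at the odd-degree vertices), but no Eulerian circuit.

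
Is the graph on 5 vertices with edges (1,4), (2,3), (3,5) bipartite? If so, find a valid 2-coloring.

Step 1: Attempt 2-coloring using BFS:
  Start at vertex 1, assign color 0
  Color vertex 4 with color 1 (neighbor of 1)
  Start new component at vertex 2, assign color 0
  Color vertex 3 with color 1 (neighbor of 2)
  Color vertex 5 with color 0 (neighbor of 3)

Step 2: 2-coloring succeeded. No conflicts found.
  Set A (color 0): {1, 2, 5}
  Set B (color 1): {3, 4}

The graph is bipartite with partition {1, 2, 5}, {3, 4}.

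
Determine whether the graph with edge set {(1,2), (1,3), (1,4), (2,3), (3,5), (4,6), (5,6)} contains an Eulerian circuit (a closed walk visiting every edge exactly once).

Step 1: Find the degree of each vertex:
  deg(1) = 3
  deg(2) = 2
  deg(3) = 3
  deg(4) = 2
  deg(5) = 2
  deg(6) = 2

Step 2: Count vertices with odd degree:
  Odd-degree vertices: 1, 3 (2 total)

Step 3: Apply Euler's theorem:
  - Eulerian circuit exists iff graph is connected and all vertices have even degree
  - Eulerian path exists iff graph is connected and has 0 or 2 odd-degree vertices

Graph is connected with exactly 2 odd-degree vertices (1, 3).
Eulerian path exists (starting and ending at the odd-degree vertices), but no Eulerian circuit.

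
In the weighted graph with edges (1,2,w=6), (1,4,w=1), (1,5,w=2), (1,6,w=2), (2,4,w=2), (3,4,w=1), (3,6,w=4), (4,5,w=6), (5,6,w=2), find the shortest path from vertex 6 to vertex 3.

Step 1: Build adjacency list with weights:
  1: 2(w=6), 4(w=1), 5(w=2), 6(w=2)
  2: 1(w=6), 4(w=2)
  3: 4(w=1), 6(w=4)
  4: 1(w=1), 2(w=2), 3(w=1), 5(w=6)
  5: 1(w=2), 4(w=6), 6(w=2)
  6: 1(w=2), 3(w=4), 5(w=2)

Step 2: Apply Dijkstra's algorithm from vertex 6:
  Visit vertex 6 (distance=0)
    Update dist[1] = 2
    Update dist[3] = 4
    Update dist[5] = 2
  Visit vertex 1 (distance=2)
    Update dist[2] = 8
    Update dist[4] = 3
  Visit vertex 5 (distance=2)
  Visit vertex 4 (distance=3)
    Update dist[2] = 5
  Visit vertex 3 (distance=4)

Step 3: Shortest path: 6 -> 3
Total weight: 4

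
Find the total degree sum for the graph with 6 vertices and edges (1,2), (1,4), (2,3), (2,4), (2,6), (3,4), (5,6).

Step 1: Count edges incident to each vertex:
  deg(1) = 2 (neighbors: 2, 4)
  deg(2) = 4 (neighbors: 1, 3, 4, 6)
  deg(3) = 2 (neighbors: 2, 4)
  deg(4) = 3 (neighbors: 1, 2, 3)
  deg(5) = 1 (neighbors: 6)
  deg(6) = 2 (neighbors: 2, 5)

Step 2: Sum all degrees:
  2 + 4 + 2 + 3 + 1 + 2 = 14

Verification: sum of degrees = 2 * |E| = 2 * 7 = 14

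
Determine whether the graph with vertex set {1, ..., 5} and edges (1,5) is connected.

Step 1: Build adjacency list from edges:
  1: 5
  2: (none)
  3: (none)
  4: (none)
  5: 1

Step 2: Run BFS/DFS from vertex 1:
  Visited: {1, 5}
  Reached 2 of 5 vertices

Step 3: Only 2 of 5 vertices reached. Graph is disconnected.
Connected components: {1, 5}, {2}, {3}, {4}
Answer: No, the graph is not connected (4 components).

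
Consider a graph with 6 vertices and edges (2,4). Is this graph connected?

Step 1: Build adjacency list from edges:
  1: (none)
  2: 4
  3: (none)
  4: 2
  5: (none)
  6: (none)

Step 2: Run BFS/DFS from vertex 1:
  Visited: {1}
  Reached 1 of 6 vertices

Step 3: Only 1 of 6 vertices reached. Graph is disconnected.
Connected components: {1}, {2, 4}, {3}, {5}, {6}
Answer: No, the graph is not connected (5 components).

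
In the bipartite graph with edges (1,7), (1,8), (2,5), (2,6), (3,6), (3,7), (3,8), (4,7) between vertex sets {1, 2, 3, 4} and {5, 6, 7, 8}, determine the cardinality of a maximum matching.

Step 1: List the neighbors of each left vertex:
  1: 7, 8
  2: 5, 6
  3: 6, 7, 8
  4: 7

Step 2: Greedily match left vertices, then look for augmenting paths:
  Match 1 -- 8
  Match 2 -- 5
  Match 3 -- 6
  Match 4 -- 7
  No augmenting path remains.

Step 3: Verify this is maximum:
  Matching size 4 = min(|L|, |R|) = min(4, 4), which is an upper bound, so this matching is maximum.

Maximum matching: {(1,8), (2,5), (3,6), (4,7)}
Size: 4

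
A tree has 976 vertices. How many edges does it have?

A tree on n vertices always has exactly n - 1 edges.
For n = 976: edges = 976 - 1 = 975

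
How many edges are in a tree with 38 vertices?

A tree on n vertices always has exactly n - 1 edges.
For n = 38: edges = 38 - 1 = 37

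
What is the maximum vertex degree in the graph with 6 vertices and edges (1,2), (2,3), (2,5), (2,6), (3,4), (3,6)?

Step 1: Count edges incident to each vertex:
  deg(1) = 1 (neighbors: 2)
  deg(2) = 4 (neighbors: 1, 3, 5, 6)
  deg(3) = 3 (neighbors: 2, 4, 6)
  deg(4) = 1 (neighbors: 3)
  deg(5) = 1 (neighbors: 2)
  deg(6) = 2 (neighbors: 2, 3)

Step 2: Find maximum:
  max(1, 4, 3, 1, 1, 2) = 4 (vertex 2)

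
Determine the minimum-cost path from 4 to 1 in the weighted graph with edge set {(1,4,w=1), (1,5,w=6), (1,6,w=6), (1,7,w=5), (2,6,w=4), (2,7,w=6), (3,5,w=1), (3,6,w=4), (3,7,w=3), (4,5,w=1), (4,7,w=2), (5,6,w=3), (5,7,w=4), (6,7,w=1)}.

Step 1: Build adjacency list with weights:
  1: 4(w=1), 5(w=6), 6(w=6), 7(w=5)
  2: 6(w=4), 7(w=6)
  3: 5(w=1), 6(w=4), 7(w=3)
  4: 1(w=1), 5(w=1), 7(w=2)
  5: 1(w=6), 3(w=1), 4(w=1), 6(w=3), 7(w=4)
  6: 1(w=6), 2(w=4), 3(w=4), 5(w=3), 7(w=1)
  7: 1(w=5), 2(w=6), 3(w=3), 4(w=2), 5(w=4), 6(w=1)

Step 2: Apply Dijkstra's algorithm from vertex 4:
  Visit vertex 4 (distance=0)
    Update dist[1] = 1
    Update dist[5] = 1
    Update dist[7] = 2
  Visit vertex 1 (distance=1)
    Update dist[6] = 7

Step 3: Shortest path: 4 -> 1
Total weight: 1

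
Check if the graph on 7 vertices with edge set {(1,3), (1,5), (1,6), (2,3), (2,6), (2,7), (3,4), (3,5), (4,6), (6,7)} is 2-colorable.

Step 1: Attempt 2-coloring using BFS:
  Start at vertex 1, assign color 0
  Color vertex 3 with color 1 (neighbor of 1)
  Color vertex 5 with color 1 (neighbor of 1)
  Color vertex 6 with color 1 (neighbor of 1)
  Color vertex 2 with color 0 (neighbor of 3)
  Color vertex 4 with color 0 (neighbor of 3)

Step 2: Conflict found! Vertices 3 and 5 are adjacent but have the same color.
This means the graph contains an odd cycle.

The graph is NOT bipartite.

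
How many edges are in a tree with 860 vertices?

A tree on n vertices always has exactly n - 1 edges.
For n = 860: edges = 860 - 1 = 859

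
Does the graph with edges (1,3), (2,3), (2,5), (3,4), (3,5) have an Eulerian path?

Step 1: Find the degree of each vertex:
  deg(1) = 1
  deg(2) = 2
  deg(3) = 4
  deg(4) = 1
  deg(5) = 2

Step 2: Count vertices with odd degree:
  Odd-degree vertices: 1, 4 (2 total)

Step 3: Apply Euler's theorem:
  - Eulerian circuit exists iff graph is connected and all vertices have even degree
  - Eulerian path exists iff graph is connected and has 0 or 2 odd-degree vertices

Graph is connected with exactly 2 odd-degree vertices (1, 4).
Eulerian path exists (starting and ending at the odd-degree vertices), but no Eulerian circuit.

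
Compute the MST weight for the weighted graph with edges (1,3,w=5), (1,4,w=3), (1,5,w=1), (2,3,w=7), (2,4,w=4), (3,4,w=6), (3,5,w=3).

Apply Kruskal's algorithm (sort edges by weight, add if no cycle):

Sorted edges by weight:
  (1,5) w=1
  (1,4) w=3
  (3,5) w=3
  (2,4) w=4
  (1,3) w=5
  (3,4) w=6
  (2,3) w=7

Add edge (1,5) w=1 -- no cycle. Running total: 1
Add edge (1,4) w=3 -- no cycle. Running total: 4
Add edge (3,5) w=3 -- no cycle. Running total: 7
Add edge (2,4) w=4 -- no cycle. Running total: 11

MST edges: (1,5,w=1), (1,4,w=3), (3,5,w=3), (2,4,w=4)
Total MST weight: 1 + 3 + 3 + 4 = 11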